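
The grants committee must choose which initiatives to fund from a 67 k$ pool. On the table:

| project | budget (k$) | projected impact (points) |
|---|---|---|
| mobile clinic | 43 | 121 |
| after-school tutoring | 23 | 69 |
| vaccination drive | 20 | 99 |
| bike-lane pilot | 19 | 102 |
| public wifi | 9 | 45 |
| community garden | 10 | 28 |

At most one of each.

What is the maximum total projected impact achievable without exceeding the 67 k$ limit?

Density check — bike-lane pilot 5.37, public wifi 5.00, vaccination drive 4.95, after-school tutoring 3.00 are the best per k$.
Best packing: vaccination drive + bike-lane pilot + public wifi + community garden — 58 k$, 274 total.
Next best is after-school tutoring + vaccination drive + bike-lane pilot at 270 (62 k$) — short by 4.

274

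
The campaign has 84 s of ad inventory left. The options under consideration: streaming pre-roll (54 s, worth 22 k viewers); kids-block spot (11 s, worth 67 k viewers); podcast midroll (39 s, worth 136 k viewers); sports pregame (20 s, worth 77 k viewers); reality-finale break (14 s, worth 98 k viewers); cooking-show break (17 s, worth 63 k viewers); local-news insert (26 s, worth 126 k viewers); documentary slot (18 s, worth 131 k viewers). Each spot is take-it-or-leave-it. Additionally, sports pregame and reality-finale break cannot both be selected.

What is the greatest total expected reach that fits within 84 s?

432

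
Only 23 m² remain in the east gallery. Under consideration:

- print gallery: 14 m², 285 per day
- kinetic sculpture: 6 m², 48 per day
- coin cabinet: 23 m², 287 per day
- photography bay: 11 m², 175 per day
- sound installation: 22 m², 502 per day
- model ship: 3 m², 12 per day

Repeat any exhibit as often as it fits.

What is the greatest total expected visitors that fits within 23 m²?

502

The ratio ordering already packs tightly: sound installation, 22 m², 502.
That's the maximum — no swap from here does better than 502.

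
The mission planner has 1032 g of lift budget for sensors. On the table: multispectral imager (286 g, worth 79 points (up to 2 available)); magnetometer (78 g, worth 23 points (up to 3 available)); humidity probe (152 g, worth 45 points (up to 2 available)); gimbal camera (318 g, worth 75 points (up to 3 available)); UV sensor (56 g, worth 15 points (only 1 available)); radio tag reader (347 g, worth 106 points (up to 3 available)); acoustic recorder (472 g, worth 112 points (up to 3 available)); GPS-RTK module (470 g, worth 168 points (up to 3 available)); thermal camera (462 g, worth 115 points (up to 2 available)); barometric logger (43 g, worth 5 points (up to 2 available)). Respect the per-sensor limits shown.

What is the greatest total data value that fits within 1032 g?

By data value per g: GPS-RTK module 0.36, radio tag reader 0.31, humidity probe 0.30 lead.
Magnetometer + 2×GPS-RTK module uses 1018 of the 1032 g and totals 359.
That's the maximum — no swap from here does better than 359.

359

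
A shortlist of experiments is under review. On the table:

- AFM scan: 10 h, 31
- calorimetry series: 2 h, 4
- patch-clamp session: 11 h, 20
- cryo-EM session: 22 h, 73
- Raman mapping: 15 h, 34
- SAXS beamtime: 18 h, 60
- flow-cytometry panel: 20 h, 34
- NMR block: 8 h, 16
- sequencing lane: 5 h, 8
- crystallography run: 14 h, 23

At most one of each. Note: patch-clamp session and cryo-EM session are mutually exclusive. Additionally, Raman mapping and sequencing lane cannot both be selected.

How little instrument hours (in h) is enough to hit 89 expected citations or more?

28

Minimise h subject to total expected citations ≥ 89.
AFM scan + SAXS beamtime reaches 91 using 28 h.
No combination under 28 h hits 89.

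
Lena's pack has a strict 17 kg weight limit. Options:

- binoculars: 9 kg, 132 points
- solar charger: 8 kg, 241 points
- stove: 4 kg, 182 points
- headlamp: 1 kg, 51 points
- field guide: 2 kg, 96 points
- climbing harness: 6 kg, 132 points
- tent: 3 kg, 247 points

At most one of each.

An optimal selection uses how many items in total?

4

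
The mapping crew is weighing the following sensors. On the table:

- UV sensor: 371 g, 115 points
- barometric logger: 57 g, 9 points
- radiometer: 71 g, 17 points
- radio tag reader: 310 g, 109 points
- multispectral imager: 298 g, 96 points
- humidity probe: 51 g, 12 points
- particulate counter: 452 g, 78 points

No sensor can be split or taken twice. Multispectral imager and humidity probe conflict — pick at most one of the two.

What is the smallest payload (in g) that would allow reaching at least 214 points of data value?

Minimise g subject to total data value ≥ 214.
barometric logger + radio tag reader + multispectral imager: 214 data value at 665 g.
Below 665 g the best achievable stays under 214.

665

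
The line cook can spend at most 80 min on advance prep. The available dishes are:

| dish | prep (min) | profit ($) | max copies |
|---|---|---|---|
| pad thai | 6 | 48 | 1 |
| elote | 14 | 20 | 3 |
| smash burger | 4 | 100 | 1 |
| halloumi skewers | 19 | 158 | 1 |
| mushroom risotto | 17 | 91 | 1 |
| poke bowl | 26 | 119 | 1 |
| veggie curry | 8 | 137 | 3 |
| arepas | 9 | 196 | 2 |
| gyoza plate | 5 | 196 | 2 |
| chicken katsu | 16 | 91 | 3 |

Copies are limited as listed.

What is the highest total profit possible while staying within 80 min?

The ratio ordering already packs tightly: smash burger + halloumi skewers + 3×veggie curry + 2×arepas + 2×gyoza plate, 75 min, 1453.

1453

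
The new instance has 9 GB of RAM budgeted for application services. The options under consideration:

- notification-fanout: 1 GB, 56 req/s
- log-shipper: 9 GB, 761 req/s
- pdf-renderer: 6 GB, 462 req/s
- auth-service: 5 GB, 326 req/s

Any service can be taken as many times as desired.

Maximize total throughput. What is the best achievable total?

761

Density check — log-shipper 84.56, pdf-renderer 77.00, auth-service 65.20, notification-fanout 56.00 are the best per GB.
Log-shipper uses 9 of the 9 GB and totals 761.
Nothing else within 9 GB beats 761.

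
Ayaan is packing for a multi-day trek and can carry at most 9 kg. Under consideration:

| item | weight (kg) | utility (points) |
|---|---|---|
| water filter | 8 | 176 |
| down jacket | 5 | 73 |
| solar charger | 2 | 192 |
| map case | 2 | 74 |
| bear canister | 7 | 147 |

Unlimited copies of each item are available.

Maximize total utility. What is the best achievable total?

768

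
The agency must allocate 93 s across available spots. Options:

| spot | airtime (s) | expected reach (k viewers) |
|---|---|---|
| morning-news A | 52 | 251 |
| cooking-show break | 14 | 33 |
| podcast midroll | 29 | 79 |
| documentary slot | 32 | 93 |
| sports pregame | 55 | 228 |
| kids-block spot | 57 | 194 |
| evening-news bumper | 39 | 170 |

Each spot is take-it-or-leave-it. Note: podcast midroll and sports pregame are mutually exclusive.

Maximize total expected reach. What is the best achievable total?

Density check — morning-news A 4.83, evening-news bumper 4.36, sports pregame 4.15 are the best per s.
The ratio ordering already packs tightly: morning-news A + evening-news bumper, 91 s, 421.
That's the maximum — no feasible swap from here does better than 421.

421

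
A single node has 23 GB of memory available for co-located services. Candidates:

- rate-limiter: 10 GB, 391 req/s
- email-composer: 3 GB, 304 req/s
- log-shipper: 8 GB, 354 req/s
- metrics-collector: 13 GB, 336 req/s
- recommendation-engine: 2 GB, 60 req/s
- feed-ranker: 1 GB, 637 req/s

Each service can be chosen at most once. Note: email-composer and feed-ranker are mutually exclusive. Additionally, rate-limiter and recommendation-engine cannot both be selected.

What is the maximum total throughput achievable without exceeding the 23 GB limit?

1382

Rate-limiter + log-shipper + feed-ranker uses 19 of the 23 GB and totals 1382.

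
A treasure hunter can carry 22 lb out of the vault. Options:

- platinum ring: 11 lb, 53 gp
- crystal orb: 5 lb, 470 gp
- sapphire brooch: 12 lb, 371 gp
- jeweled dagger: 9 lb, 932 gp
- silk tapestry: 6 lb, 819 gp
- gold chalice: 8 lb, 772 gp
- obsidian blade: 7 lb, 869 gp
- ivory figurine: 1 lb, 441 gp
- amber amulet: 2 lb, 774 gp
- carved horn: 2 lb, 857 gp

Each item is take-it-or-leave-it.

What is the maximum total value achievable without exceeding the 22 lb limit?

3873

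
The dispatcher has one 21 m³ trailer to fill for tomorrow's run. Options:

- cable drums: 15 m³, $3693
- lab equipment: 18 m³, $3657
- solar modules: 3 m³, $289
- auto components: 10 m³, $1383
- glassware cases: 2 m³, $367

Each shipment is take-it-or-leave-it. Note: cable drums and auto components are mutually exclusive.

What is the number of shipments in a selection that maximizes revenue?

3

Optimal total is 4349.
One optimal bundle: cable drums + solar modules + glassware cases (20 m³).
Any selection reaching 4349 contains exactly 3 shipments.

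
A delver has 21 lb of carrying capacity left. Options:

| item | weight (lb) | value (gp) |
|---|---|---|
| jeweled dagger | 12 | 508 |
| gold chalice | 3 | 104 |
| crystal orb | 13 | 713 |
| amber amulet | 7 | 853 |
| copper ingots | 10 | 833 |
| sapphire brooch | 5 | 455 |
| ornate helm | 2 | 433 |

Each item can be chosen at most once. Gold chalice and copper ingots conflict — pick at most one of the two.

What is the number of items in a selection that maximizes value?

3

Best achievable value is 2119.
For example amber amulet + copper ingots + ornate helm achieves it, using 19 lb.
All optima have 3 items.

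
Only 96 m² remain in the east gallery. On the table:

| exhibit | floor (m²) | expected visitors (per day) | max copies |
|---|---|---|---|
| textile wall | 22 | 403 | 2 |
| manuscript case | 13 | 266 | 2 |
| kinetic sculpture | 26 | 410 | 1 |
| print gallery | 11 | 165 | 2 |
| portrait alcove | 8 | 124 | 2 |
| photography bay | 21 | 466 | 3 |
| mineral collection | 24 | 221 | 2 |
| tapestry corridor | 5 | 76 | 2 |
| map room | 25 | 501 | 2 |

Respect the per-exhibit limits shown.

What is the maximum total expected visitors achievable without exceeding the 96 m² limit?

2023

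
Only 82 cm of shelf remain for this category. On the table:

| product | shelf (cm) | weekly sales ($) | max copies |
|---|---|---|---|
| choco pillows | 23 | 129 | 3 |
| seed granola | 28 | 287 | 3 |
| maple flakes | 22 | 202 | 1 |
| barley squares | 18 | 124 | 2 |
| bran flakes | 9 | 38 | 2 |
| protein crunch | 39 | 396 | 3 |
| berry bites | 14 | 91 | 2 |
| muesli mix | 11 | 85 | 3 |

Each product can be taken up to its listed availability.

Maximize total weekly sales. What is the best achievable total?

Greedy by ratio would take 2×seed granola + maple flakes: 78 cm used, total 776.
The 78 cm tied up in 2×seed granola and maple flakes is better spent on 2×protein crunch — total rises to 792 (78 cm).

792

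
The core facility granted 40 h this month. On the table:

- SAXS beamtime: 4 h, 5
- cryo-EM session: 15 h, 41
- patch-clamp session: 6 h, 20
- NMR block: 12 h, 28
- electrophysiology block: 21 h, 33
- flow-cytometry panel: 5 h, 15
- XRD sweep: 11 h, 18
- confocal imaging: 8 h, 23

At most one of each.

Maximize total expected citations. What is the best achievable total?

A density-first pass picks SAXS beamtime + cryo-EM session + patch-clamp session + flow-cytometry panel + confocal imaging — 104 at 38 h.
Dropping SAXS beamtime and patch-clamp session frees 10 h; slotting in NMR block (12 h) lifts the total to 107 at 40 h.
An exhaustive check of the 256 subsets confirms 107.

107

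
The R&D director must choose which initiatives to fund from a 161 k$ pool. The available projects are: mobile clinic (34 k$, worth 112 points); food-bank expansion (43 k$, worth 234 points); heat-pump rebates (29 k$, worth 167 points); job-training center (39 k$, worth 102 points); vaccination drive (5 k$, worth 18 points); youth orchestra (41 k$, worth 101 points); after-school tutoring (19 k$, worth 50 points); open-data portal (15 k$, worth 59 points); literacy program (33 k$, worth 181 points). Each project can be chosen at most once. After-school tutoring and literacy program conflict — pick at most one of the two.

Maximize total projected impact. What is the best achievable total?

771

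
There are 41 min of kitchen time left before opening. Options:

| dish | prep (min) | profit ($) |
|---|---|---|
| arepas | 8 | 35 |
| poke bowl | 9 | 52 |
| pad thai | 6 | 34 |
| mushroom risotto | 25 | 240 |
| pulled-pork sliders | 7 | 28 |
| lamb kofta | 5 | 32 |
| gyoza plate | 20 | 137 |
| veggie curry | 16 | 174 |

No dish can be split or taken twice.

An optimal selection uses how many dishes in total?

Best achievable profit is 414.
One optimal bundle: mushroom risotto + veggie curry (41 min).
Any selection reaching 414 contains exactly 2 dishes.

2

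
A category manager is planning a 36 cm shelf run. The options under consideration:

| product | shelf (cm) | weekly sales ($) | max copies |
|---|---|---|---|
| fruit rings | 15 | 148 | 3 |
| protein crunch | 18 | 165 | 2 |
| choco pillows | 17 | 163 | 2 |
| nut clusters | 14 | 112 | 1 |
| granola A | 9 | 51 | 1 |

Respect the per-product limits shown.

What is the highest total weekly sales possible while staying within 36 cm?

Density check — fruit rings 9.87, choco pillows 9.59, protein crunch 9.17, nut clusters 8.00 are the best per cm.
A density-first pass picks 2×fruit rings — 296 at 30 cm.
Dropping 2×fruit rings frees 30 cm; slotting in 2×protein crunch (36 cm) lifts the total to 330 at 36 cm.
That's the maximum — no swap from here does better than 330.

330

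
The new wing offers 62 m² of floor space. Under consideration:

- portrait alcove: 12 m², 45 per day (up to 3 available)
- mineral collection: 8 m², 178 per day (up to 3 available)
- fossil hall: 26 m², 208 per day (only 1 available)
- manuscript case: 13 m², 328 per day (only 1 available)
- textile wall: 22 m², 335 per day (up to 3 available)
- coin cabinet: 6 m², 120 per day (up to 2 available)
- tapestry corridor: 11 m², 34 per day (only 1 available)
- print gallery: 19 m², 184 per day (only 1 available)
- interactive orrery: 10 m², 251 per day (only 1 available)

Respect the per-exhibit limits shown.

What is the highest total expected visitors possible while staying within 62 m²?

1353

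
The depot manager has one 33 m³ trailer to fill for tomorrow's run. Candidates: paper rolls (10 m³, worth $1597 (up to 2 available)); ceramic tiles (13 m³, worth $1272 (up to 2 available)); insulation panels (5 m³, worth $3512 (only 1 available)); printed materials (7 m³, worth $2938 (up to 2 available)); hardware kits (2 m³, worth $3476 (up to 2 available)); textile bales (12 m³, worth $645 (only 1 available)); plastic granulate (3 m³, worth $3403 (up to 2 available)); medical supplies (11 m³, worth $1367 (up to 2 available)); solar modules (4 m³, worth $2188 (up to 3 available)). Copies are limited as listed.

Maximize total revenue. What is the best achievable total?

25334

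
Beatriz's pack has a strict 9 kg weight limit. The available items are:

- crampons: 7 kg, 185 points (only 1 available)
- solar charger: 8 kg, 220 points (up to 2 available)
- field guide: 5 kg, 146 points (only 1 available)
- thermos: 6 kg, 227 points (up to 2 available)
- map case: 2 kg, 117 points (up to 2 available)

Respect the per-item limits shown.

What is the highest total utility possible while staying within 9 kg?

380

The ratio ordering already packs tightly: field guide + 2×map case, 9 kg, 380.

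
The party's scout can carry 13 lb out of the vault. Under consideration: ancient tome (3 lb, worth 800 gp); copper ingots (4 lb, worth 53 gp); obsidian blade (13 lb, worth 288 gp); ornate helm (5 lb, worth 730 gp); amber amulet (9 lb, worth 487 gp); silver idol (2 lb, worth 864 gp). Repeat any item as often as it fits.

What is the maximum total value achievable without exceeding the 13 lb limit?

5184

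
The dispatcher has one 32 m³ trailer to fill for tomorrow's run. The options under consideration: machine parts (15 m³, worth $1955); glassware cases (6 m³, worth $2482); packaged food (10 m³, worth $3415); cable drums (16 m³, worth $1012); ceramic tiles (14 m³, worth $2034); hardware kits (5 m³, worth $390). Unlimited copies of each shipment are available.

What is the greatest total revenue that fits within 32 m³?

The ratio ordering already packs tightly: 5×glassware cases, 30 m³, 12410.

12410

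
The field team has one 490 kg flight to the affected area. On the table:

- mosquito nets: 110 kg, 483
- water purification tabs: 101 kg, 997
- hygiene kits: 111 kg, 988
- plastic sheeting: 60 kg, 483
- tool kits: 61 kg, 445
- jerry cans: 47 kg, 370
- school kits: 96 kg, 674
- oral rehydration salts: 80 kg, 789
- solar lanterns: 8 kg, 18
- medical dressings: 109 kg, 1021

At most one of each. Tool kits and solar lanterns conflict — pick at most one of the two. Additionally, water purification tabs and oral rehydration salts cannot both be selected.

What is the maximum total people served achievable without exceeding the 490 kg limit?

4304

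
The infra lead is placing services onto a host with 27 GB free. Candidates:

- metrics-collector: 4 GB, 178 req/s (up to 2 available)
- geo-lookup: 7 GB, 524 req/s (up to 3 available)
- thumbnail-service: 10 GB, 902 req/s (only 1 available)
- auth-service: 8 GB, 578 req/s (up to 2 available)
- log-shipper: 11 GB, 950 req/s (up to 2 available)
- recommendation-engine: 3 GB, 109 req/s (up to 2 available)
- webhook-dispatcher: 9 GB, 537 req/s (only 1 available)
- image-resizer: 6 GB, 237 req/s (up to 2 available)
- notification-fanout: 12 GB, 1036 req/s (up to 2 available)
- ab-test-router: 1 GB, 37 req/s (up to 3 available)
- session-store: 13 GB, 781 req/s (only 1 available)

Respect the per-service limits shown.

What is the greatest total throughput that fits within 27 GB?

A density-first pass picks metrics-collector + thumbnail-service + log-shipper + 2×ab-test-router — 2104 at 27 GB.
Reworking the packing: 2×notification-fanout + 3×ab-test-router uses 27 GB and improves the total to 2183.
Every other selection either busts 27 GB or exceeds an availability limit or fails to beat 2183.

2183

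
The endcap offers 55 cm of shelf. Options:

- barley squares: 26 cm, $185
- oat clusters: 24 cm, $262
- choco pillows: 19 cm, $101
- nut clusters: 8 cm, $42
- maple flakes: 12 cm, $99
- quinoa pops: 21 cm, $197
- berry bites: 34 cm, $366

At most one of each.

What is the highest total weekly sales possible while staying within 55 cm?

563

A density-first pass picks oat clusters + nut clusters + quinoa pops — 501 at 53 cm.
The 32 cm tied up in oat clusters and nut clusters is better spent on berry bites — total rises to 563 (55 cm).
An exhaustive check of the 128 subsets confirms 563.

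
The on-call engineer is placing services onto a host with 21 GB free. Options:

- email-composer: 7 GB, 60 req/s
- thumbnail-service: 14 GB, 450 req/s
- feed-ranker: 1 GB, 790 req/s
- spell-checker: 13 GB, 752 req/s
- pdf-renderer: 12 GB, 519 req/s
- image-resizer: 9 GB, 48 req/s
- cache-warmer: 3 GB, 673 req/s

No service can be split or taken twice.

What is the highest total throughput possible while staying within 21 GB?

Density check — feed-ranker 790.00, cache-warmer 224.33, spell-checker 57.85, pdf-renderer 43.25 are the best per GB.
Feed-ranker + spell-checker + cache-warmer uses 17 of the 21 GB and totals 2215.
Runner-up feed-ranker + pdf-renderer + cache-warmer tops out at 1982.

2215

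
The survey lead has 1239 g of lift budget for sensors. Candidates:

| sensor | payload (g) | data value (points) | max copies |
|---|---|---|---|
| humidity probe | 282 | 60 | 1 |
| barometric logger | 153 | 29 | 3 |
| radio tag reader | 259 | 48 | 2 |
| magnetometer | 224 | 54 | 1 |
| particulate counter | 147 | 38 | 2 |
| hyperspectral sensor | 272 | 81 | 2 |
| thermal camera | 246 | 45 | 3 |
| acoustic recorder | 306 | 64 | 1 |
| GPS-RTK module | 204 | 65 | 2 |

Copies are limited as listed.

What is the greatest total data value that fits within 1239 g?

Filling by ratio: particulate counter + 2×hyperspectral sensor + 2×GPS-RTK module for 330, with 140 g left unused.
Dropping particulate counter frees 147 g; slotting in humidity probe (282 g) lifts the total to 352 at 1234 g.

352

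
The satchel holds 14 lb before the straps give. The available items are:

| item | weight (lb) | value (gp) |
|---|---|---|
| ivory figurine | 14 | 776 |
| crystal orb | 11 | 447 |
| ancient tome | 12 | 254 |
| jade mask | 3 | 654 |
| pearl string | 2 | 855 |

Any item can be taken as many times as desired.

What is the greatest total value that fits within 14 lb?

Taking 7×pearl string: 14 lb used, 5985 in value.
Nothing else within 14 lb beats 5985.

5985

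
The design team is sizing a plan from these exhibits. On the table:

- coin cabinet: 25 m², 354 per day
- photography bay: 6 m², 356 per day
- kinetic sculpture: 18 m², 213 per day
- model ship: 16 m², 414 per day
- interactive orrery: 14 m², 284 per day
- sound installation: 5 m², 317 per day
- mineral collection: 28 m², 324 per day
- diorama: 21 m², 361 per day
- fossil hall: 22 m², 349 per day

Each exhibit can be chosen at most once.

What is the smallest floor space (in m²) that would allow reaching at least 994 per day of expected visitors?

27

Need the lightest bundle worth ≥ 994.
photography bay + model ship + sound installation reaches 1087 using 27 m².
Below 27 m² the best achievable stays under 994.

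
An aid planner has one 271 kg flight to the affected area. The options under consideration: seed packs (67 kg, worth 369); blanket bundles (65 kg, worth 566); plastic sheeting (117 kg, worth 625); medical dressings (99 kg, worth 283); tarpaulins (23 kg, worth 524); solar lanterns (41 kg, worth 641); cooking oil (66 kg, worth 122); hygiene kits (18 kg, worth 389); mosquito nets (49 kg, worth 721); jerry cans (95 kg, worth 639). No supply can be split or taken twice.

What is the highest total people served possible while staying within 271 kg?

Taking seed packs + blanket bundles + tarpaulins + solar lanterns + hygiene kits + mosquito nets: 263 kg used, 3210 in people served.
Runner-up blanket bundles + tarpaulins + solar lanterns + cooking oil + hygiene kits + mosquito nets tops out at 2963.

3210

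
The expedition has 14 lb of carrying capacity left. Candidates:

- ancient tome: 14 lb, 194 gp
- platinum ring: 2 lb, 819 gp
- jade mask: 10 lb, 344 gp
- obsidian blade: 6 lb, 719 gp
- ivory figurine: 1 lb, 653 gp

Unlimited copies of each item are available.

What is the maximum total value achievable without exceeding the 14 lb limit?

Ranking by ratio (value/lb): ivory figurine 653.00, platinum ring 409.50, obsidian blade 119.83.
Taking 14×ivory figurine: 14 lb used, 9142 in value.
No other feasible combination exceeds 9142.

9142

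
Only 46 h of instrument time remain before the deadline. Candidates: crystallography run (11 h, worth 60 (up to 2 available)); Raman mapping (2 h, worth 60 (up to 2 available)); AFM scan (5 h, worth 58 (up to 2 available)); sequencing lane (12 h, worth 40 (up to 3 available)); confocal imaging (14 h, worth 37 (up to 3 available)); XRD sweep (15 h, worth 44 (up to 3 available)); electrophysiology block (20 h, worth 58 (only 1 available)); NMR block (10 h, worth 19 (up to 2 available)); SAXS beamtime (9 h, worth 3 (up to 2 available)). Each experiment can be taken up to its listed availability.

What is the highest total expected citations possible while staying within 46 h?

Taking 2×crystallography run + 2×Raman mapping + 2×AFM scan + NMR block: 46 h used, 375 in expected citations.

375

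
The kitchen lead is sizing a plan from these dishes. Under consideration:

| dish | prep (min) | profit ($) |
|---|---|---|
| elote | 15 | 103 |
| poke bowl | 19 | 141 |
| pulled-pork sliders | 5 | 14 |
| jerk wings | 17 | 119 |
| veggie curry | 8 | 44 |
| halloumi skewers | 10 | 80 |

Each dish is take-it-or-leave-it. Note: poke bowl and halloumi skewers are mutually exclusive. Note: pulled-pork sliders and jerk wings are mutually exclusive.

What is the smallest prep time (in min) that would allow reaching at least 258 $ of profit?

Look for the lowest-prep combination reaching 258.
poke bowl + jerk wings: 260 profit at 36 min.
Any bundle with less than 36 min falls short of 258.

36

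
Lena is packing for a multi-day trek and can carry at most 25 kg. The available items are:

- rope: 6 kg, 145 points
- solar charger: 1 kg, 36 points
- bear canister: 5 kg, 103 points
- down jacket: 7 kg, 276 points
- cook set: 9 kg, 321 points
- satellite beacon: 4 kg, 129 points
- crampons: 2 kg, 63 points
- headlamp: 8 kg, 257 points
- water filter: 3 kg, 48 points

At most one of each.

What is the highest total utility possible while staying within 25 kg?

A density-first pass picks solar charger + down jacket + cook set + satellite beacon + crampons — 825 at 23 kg.
Dropping satellite beacon and crampons frees 6 kg; slotting in headlamp (8 kg) lifts the total to 890 at 25 kg.
An exhaustive check of the 512 subsets confirms 890.

890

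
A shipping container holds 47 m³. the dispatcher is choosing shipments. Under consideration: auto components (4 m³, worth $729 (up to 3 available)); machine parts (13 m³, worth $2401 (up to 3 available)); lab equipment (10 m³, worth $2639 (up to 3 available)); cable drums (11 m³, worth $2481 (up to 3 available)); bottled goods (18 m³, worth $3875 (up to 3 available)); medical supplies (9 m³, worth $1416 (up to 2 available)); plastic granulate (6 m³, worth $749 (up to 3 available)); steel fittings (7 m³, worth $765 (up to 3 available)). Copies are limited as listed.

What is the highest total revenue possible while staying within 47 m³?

By revenue per m³: lab equipment 263.90, cable drums 225.55, bottled goods 215.28 lead.
Filling by ratio: auto components + 3×lab equipment + cable drums for 11127, with 2 m³ left unused.
Replace auto components with plastic granulate: the trade gains 20 net, giving 11147 at 47 m³.
Nothing else within 47 m³ beats 11147.

11147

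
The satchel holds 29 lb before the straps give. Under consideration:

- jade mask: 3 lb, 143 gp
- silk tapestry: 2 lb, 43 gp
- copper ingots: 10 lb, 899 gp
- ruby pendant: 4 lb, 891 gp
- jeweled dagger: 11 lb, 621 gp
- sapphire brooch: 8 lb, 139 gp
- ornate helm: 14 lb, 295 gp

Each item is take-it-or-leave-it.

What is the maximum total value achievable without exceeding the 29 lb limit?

Taking jade mask + copper ingots + ruby pendant + jeweled dagger: 28 lb used, 2554 in value.

2554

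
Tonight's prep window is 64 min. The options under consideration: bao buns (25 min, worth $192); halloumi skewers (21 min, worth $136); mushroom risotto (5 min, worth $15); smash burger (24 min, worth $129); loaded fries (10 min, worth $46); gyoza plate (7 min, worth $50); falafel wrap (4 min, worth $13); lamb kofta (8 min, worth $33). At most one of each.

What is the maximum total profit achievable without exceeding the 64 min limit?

424

Density check — bao buns 7.68, gyoza plate 7.14, halloumi skewers 6.48, smash burger 5.38 are the best per min.
Best packing: bao buns + halloumi skewers + loaded fries + gyoza plate — 63 min, 424 total.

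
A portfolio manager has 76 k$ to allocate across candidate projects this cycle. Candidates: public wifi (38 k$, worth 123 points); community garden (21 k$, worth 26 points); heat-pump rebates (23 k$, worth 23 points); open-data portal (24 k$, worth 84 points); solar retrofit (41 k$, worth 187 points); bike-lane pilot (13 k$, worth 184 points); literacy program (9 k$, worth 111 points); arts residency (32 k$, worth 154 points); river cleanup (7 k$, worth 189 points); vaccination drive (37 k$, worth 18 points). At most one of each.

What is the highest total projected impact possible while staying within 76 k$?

671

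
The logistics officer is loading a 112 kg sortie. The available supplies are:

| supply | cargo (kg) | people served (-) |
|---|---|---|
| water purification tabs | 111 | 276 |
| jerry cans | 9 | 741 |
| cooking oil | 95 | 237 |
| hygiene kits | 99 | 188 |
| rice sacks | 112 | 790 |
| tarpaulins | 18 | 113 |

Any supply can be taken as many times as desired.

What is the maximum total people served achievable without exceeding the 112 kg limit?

Taking 12×jerry cans: 108 kg used, 8892 in people served.
Nothing else within 112 kg beats 8892.

8892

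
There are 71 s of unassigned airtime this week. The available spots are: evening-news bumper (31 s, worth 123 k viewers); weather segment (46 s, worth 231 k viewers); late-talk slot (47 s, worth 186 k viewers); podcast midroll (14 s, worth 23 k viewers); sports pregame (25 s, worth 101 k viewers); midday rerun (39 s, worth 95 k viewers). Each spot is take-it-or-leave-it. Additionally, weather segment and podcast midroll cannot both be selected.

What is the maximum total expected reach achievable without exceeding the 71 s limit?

332

Weather segment + sports pregame uses 71 of the 71 s and totals 332.
Next best is evening-news bumper + podcast midroll + sports pregame at 247 (70 s) — short by 85.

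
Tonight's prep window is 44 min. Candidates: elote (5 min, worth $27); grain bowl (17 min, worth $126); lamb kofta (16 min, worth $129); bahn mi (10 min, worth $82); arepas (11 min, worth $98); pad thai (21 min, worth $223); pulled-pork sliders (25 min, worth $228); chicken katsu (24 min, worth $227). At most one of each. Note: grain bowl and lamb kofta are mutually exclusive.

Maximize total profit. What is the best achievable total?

403

Ranking by ratio (profit/min): pad thai 10.62, chicken katsu 9.46, pulled-pork sliders 9.12.
Bahn mi + arepas + pad thai uses 42 of the 44 min and totals 403.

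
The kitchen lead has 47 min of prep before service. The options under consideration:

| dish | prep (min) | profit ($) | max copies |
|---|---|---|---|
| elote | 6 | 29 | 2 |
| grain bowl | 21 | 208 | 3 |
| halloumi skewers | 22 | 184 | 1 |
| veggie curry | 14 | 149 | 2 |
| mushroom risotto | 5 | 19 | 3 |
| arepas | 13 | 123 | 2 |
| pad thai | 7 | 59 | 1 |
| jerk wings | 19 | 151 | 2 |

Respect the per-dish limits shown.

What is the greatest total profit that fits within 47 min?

Ranking by ratio (profit/min): veggie curry 10.64, grain bowl 9.90, arepas 9.46.
Taking the top-ratio dishes first gives elote + 2×veggie curry + arepas for 450 (47 min).
Replace elote and veggie curry with arepas + pad thai: the trade gains 4 net, giving 454 at 47 min.
Nothing else within 47 min beats 454.

454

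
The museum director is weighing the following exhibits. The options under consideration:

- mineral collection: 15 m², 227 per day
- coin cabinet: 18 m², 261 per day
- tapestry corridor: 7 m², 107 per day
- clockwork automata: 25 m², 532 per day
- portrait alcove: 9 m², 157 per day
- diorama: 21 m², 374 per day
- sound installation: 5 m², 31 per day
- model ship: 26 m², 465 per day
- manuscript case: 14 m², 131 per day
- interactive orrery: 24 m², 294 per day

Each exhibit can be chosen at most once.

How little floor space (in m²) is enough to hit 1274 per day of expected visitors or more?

Look for the lowest-floor combination reaching 1274.
mineral collection + clockwork automata + portrait alcove + diorama: 1290 expected visitors at 70 m².
No combination under 70 m² hits 1274.

70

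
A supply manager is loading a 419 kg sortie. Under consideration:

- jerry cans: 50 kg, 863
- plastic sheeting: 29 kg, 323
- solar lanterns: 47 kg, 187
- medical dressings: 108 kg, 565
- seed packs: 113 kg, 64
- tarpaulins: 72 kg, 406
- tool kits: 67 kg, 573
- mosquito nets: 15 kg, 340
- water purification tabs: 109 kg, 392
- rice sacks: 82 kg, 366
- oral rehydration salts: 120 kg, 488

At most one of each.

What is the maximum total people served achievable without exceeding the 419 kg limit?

Jerry cans + plastic sheeting + solar lanterns + medical dressings + tarpaulins + tool kits + mosquito nets uses 388 of the 419 kg and totals 3257.

3257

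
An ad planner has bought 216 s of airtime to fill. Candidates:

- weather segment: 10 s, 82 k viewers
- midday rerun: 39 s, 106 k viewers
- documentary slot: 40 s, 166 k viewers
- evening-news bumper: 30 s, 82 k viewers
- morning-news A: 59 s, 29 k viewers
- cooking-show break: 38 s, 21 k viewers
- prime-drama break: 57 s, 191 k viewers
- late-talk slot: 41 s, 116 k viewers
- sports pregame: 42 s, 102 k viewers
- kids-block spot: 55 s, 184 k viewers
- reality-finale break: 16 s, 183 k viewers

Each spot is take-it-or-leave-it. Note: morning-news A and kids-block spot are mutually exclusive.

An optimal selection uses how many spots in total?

6

Best achievable expected reach is 888.
For example weather segment + documentary slot + evening-news bumper + prime-drama break + kids-block spot + reality-finale break achieves it, using 208 s.
All optima have 6 spots.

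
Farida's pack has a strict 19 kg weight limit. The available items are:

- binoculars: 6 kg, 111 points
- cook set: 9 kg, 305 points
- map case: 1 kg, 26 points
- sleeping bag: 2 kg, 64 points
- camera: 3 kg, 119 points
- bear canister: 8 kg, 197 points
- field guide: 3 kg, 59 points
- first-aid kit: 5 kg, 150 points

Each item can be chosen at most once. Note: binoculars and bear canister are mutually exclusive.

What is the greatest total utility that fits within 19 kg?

638

The ratio ordering already packs tightly: cook set + sleeping bag + camera + first-aid kit, 19 kg, 638.
Runner-up cook set + map case + camera + first-aid kit tops out at 600.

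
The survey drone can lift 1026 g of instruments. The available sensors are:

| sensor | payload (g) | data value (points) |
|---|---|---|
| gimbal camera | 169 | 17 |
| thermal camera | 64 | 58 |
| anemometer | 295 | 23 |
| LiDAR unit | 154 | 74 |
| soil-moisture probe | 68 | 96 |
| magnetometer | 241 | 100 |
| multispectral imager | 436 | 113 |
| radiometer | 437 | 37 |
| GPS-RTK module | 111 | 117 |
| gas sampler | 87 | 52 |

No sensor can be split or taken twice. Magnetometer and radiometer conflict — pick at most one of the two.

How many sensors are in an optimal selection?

Optimal total is 536.
One optimal bundle: thermal camera + soil-moisture probe + magnetometer + multispectral imager + GPS-RTK module + gas sampler (1007 g).
Every optimal selection uses 6 sensors.

6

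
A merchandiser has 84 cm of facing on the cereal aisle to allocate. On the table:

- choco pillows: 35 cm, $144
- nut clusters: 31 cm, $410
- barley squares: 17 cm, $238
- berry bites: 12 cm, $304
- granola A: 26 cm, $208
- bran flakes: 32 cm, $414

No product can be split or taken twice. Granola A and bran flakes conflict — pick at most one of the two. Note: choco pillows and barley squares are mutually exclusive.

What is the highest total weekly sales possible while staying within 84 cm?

1128

Ranking by ratio (weekly sales/cm): berry bites 25.33, barley squares 14.00, nut clusters 13.23.
The ratio heuristic lands on nut clusters + barley squares + berry bites (952) but leaves 24 cm idle.
The 17 cm tied up in barley squares is better spent on bran flakes — total rises to 1128 (75 cm).
Runner-up nut clusters + barley squares + bran flakes tops out at 1062.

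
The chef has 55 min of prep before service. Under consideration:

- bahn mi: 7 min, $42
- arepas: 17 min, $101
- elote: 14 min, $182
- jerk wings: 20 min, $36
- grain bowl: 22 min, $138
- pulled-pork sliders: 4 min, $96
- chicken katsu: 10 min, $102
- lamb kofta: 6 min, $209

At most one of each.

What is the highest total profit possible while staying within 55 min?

Taking the top-ratio dishes first gives bahn mi + elote + pulled-pork sliders + chicken katsu + lamb kofta for 631 (41 min).
Replace bahn mi with arepas: the trade gains 59 net, giving 690 at 51 min.
Next best is bahn mi + elote + grain bowl + pulled-pork sliders + lamb kofta at 667 (53 min) — short by 23.

690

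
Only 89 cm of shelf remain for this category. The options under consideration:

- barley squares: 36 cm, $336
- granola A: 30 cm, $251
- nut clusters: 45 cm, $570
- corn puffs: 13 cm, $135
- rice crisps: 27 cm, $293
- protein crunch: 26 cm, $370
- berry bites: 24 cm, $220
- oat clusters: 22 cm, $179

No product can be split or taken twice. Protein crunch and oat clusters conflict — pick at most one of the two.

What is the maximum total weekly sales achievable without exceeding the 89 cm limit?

1075

Best packing: nut clusters + corn puffs + protein crunch — 84 cm, 1075 total.
The spare 5 cm is too small for any remaining product, and no feasible exchange beats 1075.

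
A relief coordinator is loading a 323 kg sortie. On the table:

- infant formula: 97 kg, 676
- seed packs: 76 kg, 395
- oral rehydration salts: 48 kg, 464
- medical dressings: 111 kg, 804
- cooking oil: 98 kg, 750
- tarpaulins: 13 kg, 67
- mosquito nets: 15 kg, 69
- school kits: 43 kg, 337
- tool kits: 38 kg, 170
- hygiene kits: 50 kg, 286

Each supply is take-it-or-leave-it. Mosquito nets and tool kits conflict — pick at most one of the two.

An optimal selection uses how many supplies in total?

5

The maximum people served within 323 kg is 2424.
For example oral rehydration salts + medical dressings + cooking oil + mosquito nets + school kits achieves it, using 315 kg.
Any selection reaching 2424 contains exactly 5 supplies.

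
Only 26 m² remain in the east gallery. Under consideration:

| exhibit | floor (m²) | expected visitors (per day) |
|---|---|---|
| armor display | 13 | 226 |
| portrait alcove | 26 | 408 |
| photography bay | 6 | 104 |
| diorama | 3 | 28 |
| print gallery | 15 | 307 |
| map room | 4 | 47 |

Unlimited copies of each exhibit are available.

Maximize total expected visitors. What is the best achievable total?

458

The ratio ordering already packs tightly: photography bay + print gallery + map room, 25 m², 458.
Nothing else within 26 m² beats 458.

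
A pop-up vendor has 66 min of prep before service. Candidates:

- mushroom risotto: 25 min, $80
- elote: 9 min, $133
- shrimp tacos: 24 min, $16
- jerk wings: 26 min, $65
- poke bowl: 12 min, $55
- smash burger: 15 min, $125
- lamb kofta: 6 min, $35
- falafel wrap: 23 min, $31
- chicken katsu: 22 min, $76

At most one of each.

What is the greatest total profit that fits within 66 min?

424

By profit per min: elote 14.78, smash burger 8.33, lamb kofta 5.83, poke bowl 4.58 lead.
The ratio ordering already packs tightly: elote + poke bowl + smash burger + lamb kofta + chicken katsu, 64 min, 424.
Every other selection either busts 66 min or fails to beat 424.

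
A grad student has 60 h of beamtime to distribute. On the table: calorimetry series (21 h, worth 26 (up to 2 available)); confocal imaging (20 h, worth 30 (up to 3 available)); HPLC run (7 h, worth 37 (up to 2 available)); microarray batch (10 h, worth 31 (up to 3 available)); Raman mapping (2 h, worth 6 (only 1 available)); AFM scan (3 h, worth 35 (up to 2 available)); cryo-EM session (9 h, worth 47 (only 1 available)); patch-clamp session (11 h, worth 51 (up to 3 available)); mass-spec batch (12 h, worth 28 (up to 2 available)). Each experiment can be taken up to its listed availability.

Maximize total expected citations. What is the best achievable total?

Greedy by ratio would take 2×HPLC run + Raman mapping + 2×AFM scan + cryo-EM session + 2×patch-clamp session: 53 h used, total 299.
Replace HPLC run with patch-clamp session: the trade gains 14 net, giving 313 at 57 h.
No other feasible combination exceeds 313.

313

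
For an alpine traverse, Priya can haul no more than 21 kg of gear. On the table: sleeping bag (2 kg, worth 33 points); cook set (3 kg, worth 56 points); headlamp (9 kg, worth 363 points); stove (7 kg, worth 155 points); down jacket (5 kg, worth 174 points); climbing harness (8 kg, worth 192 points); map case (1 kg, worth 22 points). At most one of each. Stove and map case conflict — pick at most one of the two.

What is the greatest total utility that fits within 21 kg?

Density check — headlamp 40.33, down jacket 34.80, climbing harness 24.00 are the best per kg.
Headlamp + stove + down jacket uses 21 of the 21 kg and totals 692.

692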